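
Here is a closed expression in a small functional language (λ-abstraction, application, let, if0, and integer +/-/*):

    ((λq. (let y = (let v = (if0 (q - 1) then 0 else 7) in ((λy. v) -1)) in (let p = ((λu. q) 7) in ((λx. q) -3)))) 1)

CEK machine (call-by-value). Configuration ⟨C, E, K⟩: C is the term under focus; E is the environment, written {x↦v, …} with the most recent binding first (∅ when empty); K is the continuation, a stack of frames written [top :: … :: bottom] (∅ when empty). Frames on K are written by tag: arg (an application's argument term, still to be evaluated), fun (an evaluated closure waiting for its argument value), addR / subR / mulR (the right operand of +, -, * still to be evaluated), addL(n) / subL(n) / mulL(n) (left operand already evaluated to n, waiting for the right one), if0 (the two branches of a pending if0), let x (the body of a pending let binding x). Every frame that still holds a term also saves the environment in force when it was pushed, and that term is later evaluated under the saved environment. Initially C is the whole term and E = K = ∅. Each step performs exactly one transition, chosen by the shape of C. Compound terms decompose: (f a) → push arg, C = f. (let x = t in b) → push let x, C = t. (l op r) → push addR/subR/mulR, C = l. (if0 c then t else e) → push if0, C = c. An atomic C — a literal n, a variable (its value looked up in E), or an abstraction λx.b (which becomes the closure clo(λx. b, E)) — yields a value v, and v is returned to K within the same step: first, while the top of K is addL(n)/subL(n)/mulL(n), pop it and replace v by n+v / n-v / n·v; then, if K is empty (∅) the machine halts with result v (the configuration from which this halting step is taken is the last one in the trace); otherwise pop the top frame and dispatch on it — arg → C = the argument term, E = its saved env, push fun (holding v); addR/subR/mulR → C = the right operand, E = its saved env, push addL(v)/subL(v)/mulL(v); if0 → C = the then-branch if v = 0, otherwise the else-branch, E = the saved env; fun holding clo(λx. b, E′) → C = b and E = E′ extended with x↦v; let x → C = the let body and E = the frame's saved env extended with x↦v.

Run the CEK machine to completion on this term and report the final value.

Answer: 1

Derivation:
[0] <C=((λq. (let y = (let v = (if0 (q - 1) then 0 else 7) in ((λy. v) -1)) in (let p = ((λu. q) 7) in ((λx. q) -3)))) 1), E=∅, K=∅>
[1] <C=(λq. (let y = (let v = (if0 (q - 1) then 0 else 7) in ((λy. v) -1)) in (let p = ((λu. q) 7) in ((λx. q) -3)))), E=∅, K=[arg]>
[2] <C=1, E=∅, K=[fun]>
[3] <C=(let y = (let v = (if0 (q - 1) then 0 else 7) in ((λy. v) -1)) in (let p = ((λu. q) 7) in ((λx. q) -3))), E={q↦1}, K=∅>
[4] <C=(let v = (if0 (q - 1) then 0 else 7) in ((λy. v) -1)), E={q↦1}, K=[let y]>
[5] <C=(if0 (q - 1) then 0 else 7), E={q↦1}, K=[let v :: let y]>
[6] <C=(q - 1), E={q↦1}, K=[if0 :: let v :: let y]>
[7] <C=q, E={q↦1}, K=[subR :: if0 :: let v :: let y]>
[8] <C=1, E={q↦1}, K=[subL(1) :: if0 :: let v :: let y]>
[9] <C=0, E={q↦1}, K=[let v :: let y]>
[10] <C=((λy. v) -1), E={v↦0, q↦1}, K=[let y]>
[11] <C=(λy. v), E={v↦0, q↦1}, K=[arg :: let y]>
[12] <C=-1, E={v↦0, q↦1}, K=[fun :: let y]>
[13] <C=v, E={y↦-1, v↦0, q↦1}, K=[let y]>
[14] <C=(let p = ((λu. q) 7) in ((λx. q) -3)), E={y↦0, q↦1}, K=∅>
[15] <C=((λu. q) 7), E={y↦0, q↦1}, K=[let p]>
[16] <C=(λu. q), E={y↦0, q↦1}, K=[arg :: let p]>
[17] <C=7, E={y↦0, q↦1}, K=[fun :: let p]>
[18] <C=q, E={u↦7, y↦0, q↦1}, K=[let p]>
[19] <C=((λx. q) -3), E={p↦1, y↦0, q↦1}, K=∅>
[20] <C=(λx. q), E={p↦1, y↦0, q↦1}, K=[arg]>
[21] <C=-3, E={p↦1, y↦0, q↦1}, K=[fun]>
[22] <C=q, E={x↦-3, p↦1, y↦0, q↦1}, K=∅>
→ final value 1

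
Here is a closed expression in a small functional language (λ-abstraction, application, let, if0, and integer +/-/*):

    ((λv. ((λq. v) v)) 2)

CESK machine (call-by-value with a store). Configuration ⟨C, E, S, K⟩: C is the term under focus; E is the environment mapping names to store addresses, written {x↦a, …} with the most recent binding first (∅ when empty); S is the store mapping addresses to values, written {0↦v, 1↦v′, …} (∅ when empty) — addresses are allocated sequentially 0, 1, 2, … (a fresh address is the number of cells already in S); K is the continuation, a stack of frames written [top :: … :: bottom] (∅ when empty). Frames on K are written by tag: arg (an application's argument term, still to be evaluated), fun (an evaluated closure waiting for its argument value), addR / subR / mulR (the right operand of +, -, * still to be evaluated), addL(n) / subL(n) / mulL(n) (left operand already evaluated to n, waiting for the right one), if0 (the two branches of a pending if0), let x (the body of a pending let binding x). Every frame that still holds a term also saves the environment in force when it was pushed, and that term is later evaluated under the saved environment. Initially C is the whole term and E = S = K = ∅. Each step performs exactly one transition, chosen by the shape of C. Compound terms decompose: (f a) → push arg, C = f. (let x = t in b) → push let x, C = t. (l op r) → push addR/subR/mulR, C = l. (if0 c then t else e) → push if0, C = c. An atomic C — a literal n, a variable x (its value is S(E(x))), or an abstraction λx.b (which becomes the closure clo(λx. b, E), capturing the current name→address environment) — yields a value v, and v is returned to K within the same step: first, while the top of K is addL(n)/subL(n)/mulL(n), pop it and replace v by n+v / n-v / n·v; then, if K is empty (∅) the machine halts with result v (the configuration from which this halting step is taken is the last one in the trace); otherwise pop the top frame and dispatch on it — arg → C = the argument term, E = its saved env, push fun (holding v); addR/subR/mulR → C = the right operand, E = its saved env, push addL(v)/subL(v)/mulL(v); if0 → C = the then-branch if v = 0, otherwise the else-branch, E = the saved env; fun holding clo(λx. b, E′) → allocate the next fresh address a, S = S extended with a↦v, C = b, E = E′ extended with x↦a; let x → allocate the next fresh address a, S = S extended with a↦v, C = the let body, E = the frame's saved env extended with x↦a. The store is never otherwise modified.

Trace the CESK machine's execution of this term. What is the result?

t=0: ⟨C=((λv. ((λq. v) v)) 2); E=∅; S=∅; K=∅⟩
t=1: ⟨C=(λv. ((λq. v) v)); E=∅; S=∅; K=[arg]⟩
t=2: ⟨C=2; E=∅; S=∅; K=[fun]⟩
t=3: ⟨C=((λq. v) v); E={v↦0}; S={0↦2}; K=∅⟩
t=4: ⟨C=(λq. v); E={v↦0}; S={0↦2}; K=[arg]⟩
t=5: ⟨C=v; E={v↦0}; S={0↦2}; K=[fun]⟩
t=6: ⟨C=v; E={q↦1, v↦0}; S={0↦2, 1↦2}; K=∅⟩
→ final value 2

Answer: 2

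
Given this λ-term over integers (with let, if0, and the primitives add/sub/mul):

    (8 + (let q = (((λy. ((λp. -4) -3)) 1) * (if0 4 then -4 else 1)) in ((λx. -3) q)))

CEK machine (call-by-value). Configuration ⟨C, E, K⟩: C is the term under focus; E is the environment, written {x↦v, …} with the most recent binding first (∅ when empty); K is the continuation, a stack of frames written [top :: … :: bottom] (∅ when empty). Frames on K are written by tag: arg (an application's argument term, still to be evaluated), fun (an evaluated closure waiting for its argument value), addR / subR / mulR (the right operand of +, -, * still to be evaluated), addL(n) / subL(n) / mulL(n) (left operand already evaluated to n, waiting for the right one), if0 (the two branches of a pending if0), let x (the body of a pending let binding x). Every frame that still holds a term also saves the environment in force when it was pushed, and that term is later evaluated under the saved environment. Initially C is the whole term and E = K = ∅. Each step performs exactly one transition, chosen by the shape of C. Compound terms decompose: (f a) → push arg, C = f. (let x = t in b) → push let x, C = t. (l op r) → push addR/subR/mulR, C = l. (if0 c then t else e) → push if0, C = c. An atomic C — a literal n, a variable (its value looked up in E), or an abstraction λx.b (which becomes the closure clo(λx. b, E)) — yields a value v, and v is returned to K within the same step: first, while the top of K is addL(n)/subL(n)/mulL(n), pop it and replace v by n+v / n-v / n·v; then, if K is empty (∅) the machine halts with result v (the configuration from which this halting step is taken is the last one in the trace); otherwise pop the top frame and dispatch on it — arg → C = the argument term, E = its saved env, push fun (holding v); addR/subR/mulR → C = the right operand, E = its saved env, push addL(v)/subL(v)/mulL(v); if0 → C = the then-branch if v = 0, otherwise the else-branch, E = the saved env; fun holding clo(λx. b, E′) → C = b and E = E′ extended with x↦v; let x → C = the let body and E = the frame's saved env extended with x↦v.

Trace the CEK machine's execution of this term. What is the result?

Answer: 5

Derivation:
step 0: [C=(8 + (let q = (((λy. ((λp. -4) -3)) 1) * (if0 4 then -4 else 1)) in ((λx. -3) q))) | E=∅ | K=∅]
step 1: [C=8 | E=∅ | K=[addR]]
step 2: [C=(let q = (((λy. ((λp. -4) -3)) 1) * (if0 4 then -4 else 1)) in ((λx. -3) q)) | E=∅ | K=[addL(8)]]
step 3: [C=(((λy. ((λp. -4) -3)) 1) * (if0 4 then -4 else 1)) | E=∅ | K=[let q :: addL(8)]]
step 4: [C=((λy. ((λp. -4) -3)) 1) | E=∅ | K=[mulR :: let q :: addL(8)]]
step 5: [C=(λy. ((λp. -4) -3)) | E=∅ | K=[arg :: mulR :: let q :: addL(8)]]
step 6: [C=1 | E=∅ | K=[fun :: mulR :: let q :: addL(8)]]
step 7: [C=((λp. -4) -3) | E={y↦1} | K=[mulR :: let q :: addL(8)]]
step 8: [C=(λp. -4) | E={y↦1} | K=[arg :: mulR :: let q :: addL(8)]]
step 9: [C=-3 | E={y↦1} | K=[fun :: mulR :: let q :: addL(8)]]
step 10: [C=-4 | E={p↦-3, y↦1} | K=[mulR :: let q :: addL(8)]]
step 11: [C=(if0 4 then -4 else 1) | E=∅ | K=[mulL(-4) :: let q :: addL(8)]]
step 12: [C=4 | E=∅ | K=[if0 :: mulL(-4) :: let q :: addL(8)]]
step 13: [C=1 | E=∅ | K=[mulL(-4) :: let q :: addL(8)]]
step 14: [C=((λx. -3) q) | E={q↦-4} | K=[addL(8)]]
step 15: [C=(λx. -3) | E={q↦-4} | K=[arg :: addL(8)]]
step 16: [C=q | E={q↦-4} | K=[fun :: addL(8)]]
step 17: [C=-3 | E={x↦-4, q↦-4} | K=[addL(8)]]
→ final value 5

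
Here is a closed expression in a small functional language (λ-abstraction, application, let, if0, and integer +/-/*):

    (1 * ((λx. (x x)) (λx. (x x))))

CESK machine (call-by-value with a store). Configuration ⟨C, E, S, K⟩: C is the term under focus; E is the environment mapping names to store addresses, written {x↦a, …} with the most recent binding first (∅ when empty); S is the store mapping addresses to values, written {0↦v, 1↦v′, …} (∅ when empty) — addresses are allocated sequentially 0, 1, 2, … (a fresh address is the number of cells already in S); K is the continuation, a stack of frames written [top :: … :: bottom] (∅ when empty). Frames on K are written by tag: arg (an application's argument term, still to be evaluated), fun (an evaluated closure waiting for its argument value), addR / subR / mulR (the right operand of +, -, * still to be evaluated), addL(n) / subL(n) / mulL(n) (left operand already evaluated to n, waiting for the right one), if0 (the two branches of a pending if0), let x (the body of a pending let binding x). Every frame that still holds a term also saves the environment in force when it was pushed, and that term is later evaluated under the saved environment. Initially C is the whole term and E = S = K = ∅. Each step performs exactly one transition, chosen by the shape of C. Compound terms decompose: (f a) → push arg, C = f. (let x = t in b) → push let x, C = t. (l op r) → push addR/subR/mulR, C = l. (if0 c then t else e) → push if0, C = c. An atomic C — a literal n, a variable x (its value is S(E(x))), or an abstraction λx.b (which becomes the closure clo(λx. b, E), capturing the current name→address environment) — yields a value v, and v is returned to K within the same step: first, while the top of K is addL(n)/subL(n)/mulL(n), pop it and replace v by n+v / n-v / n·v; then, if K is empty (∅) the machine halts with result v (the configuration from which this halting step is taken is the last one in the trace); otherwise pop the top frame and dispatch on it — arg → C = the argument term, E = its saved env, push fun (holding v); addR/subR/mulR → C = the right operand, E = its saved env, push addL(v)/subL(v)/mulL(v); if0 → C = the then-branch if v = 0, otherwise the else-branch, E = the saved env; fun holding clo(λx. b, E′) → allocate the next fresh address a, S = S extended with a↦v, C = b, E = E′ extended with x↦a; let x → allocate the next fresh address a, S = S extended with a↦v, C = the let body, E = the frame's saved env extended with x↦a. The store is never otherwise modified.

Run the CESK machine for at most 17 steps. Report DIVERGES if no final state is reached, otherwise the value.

t=0: [C=(1 * ((λx. (x x)) (λx. (x x)))) | E=∅ | S=∅ | K=∅]
t=1: [C=1 | E=∅ | S=∅ | K=[mulR]]
t=2: [C=((λx. (x x)) (λx. (x x))) | E=∅ | S=∅ | K=[mulL(1)]]
t=3: [C=(λx. (x x)) | E=∅ | S=∅ | K=[arg :: mulL(1)]]
t=4: [C=(λx. (x x)) | E=∅ | S=∅ | K=[fun :: mulL(1)]]
t=5: [C=(x x) | E={x↦0} | S={0↦clo(λx. (x x), ∅)} | K=[mulL(1)]]
t=6: [C=x | E={x↦0} | S={0↦clo(λx. (x x), ∅)} | K=[arg :: mulL(1)]]
t=7: [C=x | E={x↦0} | S={0↦clo(λx. (x x), ∅)} | K=[fun :: mulL(1)]]
t=8: [C=(x x) | E={x↦1} | S={0↦clo(λx. (x x), ∅), 1↦clo(λx. (x x), ∅)} | K=[mulL(1)]]
t=9: [C=x | E={x↦1} | S={0↦clo(λx. (x x), ∅), 1↦clo(λx. (x x), ∅)} | K=[arg :: mulL(1)]]
t=10: [C=x | E={x↦1} | S={0↦clo(λx. (x x), ∅), 1↦clo(λx. (x x), ∅)} | K=[fun :: mulL(1)]]
t=11: [C=(x x) | E={x↦2} | S={0↦clo(λx. (x x), ∅), 1↦clo(λx. (x x), ∅), 2↦clo(λx. (x x), ∅)} | K=[mulL(1)]]
t=12: [C=x | E={x↦2} | S={0↦clo(λx. (x x), ∅), 1↦clo(λx. (x x), ∅), 2↦clo(λx. (x x), ∅)} | K=[arg :: mulL(1)]]
t=13: [C=x | E={x↦2} | S={0↦clo(λx. (x x), ∅), 1↦clo(λx. (x x), ∅), 2↦clo(λx. (x x), ∅)} | K=[fun :: mulL(1)]]
t=14: [C=(x x) | E={x↦3} | S={0↦clo(λx. (x x), ∅), 1↦clo(λx. (x x), ∅), 2↦clo(λx. (x x), ∅), 3↦clo(λx. (x x), ∅)} | K=[mulL(1)]]
t=15: [C=x | E={x↦3} | S={0↦clo(λx. (x x), ∅), 1↦clo(λx. (x x), ∅), 2↦clo(λx. (x x), ∅), 3↦clo(λx. (x x), ∅)} | K=[arg :: mulL(1)]]
t=16: [C=x | E={x↦3} | S={0↦clo(λx. (x x), ∅), 1↦clo(λx. (x x), ∅), 2↦clo(λx. (x x), ∅), 3↦clo(λx. (x x), ∅)} | K=[fun :: mulL(1)]]
t=17: [C=(x x) | E={x↦4} | S={0↦clo(λx. (x x), ∅), 1↦clo(λx. (x x), ∅), 2↦clo(λx. (x x), ∅), 3↦clo(λx. (x x), ∅), 4↦clo(λx. (x x), ∅)} | K=[mulL(1)]]
→ 17 transitions taken and the configuration is still not final: no result within 17 steps

Answer: DIVERGES (no final state within 17 steps)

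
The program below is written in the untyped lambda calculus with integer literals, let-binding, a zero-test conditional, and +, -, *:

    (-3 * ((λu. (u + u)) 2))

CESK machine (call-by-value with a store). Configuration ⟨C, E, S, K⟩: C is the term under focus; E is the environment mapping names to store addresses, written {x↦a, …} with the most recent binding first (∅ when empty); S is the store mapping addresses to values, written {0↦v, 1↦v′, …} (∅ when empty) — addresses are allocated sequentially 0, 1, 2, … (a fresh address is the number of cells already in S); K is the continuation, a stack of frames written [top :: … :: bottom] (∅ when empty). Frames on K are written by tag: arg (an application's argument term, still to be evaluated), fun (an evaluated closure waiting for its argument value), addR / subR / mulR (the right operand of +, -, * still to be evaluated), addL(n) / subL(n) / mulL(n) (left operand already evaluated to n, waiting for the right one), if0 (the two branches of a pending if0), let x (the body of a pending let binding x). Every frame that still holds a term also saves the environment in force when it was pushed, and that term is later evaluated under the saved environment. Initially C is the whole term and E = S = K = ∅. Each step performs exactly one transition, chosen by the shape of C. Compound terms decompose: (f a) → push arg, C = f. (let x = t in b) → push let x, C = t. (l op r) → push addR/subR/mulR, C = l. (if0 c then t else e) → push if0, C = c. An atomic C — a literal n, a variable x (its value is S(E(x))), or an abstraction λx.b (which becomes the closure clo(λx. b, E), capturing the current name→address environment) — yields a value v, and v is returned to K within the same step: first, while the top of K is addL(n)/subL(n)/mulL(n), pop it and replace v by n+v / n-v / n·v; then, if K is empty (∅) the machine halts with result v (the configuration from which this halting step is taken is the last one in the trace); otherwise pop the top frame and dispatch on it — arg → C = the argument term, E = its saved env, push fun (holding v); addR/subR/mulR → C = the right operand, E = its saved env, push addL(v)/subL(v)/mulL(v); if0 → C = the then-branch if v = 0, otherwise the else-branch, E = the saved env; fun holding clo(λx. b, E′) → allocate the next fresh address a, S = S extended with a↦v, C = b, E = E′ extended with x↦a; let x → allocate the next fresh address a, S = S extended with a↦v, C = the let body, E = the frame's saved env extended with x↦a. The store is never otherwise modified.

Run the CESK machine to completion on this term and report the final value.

[0] [C=(-3 * ((λu. (u + u)) 2)) | E=∅ | S=∅ | K=∅]
[1] [C=-3 | E=∅ | S=∅ | K=[mulR]]
[2] [C=((λu. (u + u)) 2) | E=∅ | S=∅ | K=[mulL(-3)]]
[3] [C=(λu. (u + u)) | E=∅ | S=∅ | K=[arg :: mulL(-3)]]
[4] [C=2 | E=∅ | S=∅ | K=[fun :: mulL(-3)]]
[5] [C=(u + u) | E={u↦0} | S={0↦2} | K=[mulL(-3)]]
[6] [C=u | E={u↦0} | S={0↦2} | K=[addR :: mulL(-3)]]
[7] [C=u | E={u↦0} | S={0↦2} | K=[addL(2) :: mulL(-3)]]
→ final value -12

Answer: -12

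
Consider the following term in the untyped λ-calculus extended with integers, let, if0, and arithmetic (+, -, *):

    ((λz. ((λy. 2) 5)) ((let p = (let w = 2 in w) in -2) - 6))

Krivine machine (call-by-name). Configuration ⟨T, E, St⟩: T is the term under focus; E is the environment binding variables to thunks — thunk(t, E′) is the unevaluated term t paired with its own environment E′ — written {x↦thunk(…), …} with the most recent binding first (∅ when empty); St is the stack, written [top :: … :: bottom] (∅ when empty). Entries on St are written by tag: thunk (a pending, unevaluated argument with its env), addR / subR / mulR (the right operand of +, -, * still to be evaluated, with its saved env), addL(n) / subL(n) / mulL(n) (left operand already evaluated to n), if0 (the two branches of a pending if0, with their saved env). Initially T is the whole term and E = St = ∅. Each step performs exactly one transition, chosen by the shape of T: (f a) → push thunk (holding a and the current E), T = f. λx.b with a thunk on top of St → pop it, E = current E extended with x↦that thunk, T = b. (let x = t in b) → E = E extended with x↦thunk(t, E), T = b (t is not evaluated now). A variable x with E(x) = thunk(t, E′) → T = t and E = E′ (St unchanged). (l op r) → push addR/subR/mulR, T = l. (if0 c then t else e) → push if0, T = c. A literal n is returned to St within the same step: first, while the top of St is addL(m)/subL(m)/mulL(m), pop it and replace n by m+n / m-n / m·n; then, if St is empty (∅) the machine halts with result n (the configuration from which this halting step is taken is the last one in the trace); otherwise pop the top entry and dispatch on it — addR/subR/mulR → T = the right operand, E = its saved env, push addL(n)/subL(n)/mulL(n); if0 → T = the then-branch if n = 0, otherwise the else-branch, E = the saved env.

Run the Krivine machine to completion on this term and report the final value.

Answer: 2

Execution trace:
t=0: <T=((λz. ((λy. 2) 5)) ((let p = (let w = 2 in w) in -2) - 6)), E=∅, St=∅>
t=1: <T=(λz. ((λy. 2) 5)), E=∅, St=[thunk]>
t=2: <T=((λy. 2) 5), E={z↦thunk(((let p = (let w = 2 in w) in -2) - 6), ∅)}, St=∅>
t=3: <T=(λy. 2), E={z↦thunk(((let p = (let w = 2 in w) in -2) - 6), ∅)}, St=[thunk]>
t=4: <T=2, E={y↦thunk(5, {z↦thunk(((let p = (let w = 2 in w) in -2) - 6), ∅)}), z↦thunk(((let p = (let w = 2 in w) in -2) - 6), ∅)}, St=∅>
→ final value 2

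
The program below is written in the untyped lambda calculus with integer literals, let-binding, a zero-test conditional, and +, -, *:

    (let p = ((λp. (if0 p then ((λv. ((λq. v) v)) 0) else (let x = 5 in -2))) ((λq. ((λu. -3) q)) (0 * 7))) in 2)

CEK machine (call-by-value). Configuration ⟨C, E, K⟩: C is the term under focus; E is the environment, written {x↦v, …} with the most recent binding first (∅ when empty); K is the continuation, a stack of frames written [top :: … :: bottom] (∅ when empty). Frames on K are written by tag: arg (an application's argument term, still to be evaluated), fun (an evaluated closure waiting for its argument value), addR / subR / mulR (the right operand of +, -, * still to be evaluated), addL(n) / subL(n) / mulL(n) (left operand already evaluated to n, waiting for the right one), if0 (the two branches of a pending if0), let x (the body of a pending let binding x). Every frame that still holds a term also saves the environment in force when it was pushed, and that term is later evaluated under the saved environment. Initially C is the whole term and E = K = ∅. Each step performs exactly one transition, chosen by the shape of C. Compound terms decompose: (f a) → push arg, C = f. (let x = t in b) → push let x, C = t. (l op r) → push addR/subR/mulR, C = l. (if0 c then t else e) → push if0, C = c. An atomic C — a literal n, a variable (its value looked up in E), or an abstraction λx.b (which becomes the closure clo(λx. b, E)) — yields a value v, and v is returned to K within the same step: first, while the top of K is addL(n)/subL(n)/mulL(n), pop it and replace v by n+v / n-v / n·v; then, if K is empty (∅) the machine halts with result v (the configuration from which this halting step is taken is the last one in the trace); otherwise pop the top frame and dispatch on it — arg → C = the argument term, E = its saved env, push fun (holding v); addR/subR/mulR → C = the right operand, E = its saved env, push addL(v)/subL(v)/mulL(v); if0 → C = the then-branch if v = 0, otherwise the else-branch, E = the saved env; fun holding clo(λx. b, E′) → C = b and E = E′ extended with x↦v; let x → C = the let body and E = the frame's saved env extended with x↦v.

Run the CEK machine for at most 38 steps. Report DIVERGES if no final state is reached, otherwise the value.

0. <C=(let p = ((λp. (if0 p then ((λv. ((λq. v) v)) 0) else (let x = 5 in -2))) ((λq. ((λu. -3) q)) (0 * 7))) in 2), E=∅, K=∅>
1. <C=((λp. (if0 p then ((λv. ((λq. v) v)) 0) else (let x = 5 in -2))) ((λq. ((λu. -3) q)) (0 * 7))), E=∅, K=[let p]>
2. <C=(λp. (if0 p then ((λv. ((λq. v) v)) 0) else (let x = 5 in -2))), E=∅, K=[arg :: let p]>
3. <C=((λq. ((λu. -3) q)) (0 * 7)), E=∅, K=[fun :: let p]>
4. <C=(λq. ((λu. -3) q)), E=∅, K=[arg :: fun :: let p]>
5. <C=(0 * 7), E=∅, K=[fun :: fun :: let p]>
6. <C=0, E=∅, K=[mulR :: fun :: fun :: let p]>
7. <C=7, E=∅, K=[mulL(0) :: fun :: fun :: let p]>
8. <C=((λu. -3) q), E={q↦0}, K=[fun :: let p]>
9. <C=(λu. -3), E={q↦0}, K=[arg :: fun :: let p]>
10. <C=q, E={q↦0}, K=[fun :: fun :: let p]>
11. <C=-3, E={u↦0, q↦0}, K=[fun :: let p]>
12. <C=(if0 p then ((λv. ((λq. v) v)) 0) else (let x = 5 in -2)), E={p↦-3}, K=[let p]>
13. <C=p, E={p↦-3}, K=[if0 :: let p]>
14. <C=(let x = 5 in -2), E={p↦-3}, K=[let p]>
15. <C=5, E={p↦-3}, K=[let x :: let p]>
16. <C=-2, E={x↦5, p↦-3}, K=[let p]>
17. <C=2, E={p↦-2}, K=∅>
→ final value 2

Answer: 2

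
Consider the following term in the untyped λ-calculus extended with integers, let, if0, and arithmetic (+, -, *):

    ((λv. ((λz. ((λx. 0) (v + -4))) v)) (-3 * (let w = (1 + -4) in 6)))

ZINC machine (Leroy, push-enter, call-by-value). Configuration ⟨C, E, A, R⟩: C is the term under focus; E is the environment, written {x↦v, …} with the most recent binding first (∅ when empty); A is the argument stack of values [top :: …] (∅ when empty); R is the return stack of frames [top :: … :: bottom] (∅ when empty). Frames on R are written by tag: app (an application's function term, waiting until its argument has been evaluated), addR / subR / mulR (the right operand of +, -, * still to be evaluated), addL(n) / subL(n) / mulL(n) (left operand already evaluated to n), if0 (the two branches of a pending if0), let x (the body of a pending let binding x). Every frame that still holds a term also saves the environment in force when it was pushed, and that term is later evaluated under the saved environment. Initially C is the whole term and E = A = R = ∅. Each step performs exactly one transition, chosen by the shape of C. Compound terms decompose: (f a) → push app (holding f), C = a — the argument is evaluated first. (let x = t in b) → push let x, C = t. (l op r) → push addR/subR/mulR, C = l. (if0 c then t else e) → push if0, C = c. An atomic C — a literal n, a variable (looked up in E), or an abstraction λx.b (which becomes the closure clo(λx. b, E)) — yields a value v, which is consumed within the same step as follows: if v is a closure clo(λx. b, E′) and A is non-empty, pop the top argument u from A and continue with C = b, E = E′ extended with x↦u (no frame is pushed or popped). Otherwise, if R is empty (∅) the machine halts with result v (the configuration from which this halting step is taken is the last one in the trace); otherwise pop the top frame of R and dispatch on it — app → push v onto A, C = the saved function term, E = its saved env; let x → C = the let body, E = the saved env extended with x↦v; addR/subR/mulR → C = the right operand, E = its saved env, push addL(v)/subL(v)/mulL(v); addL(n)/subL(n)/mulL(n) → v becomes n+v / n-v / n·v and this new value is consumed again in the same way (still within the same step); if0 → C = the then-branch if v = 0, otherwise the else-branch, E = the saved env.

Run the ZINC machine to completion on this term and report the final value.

step 0: ⟨C=((λv. ((λz. ((λx. 0) (v + -4))) v)) (-3 * (let w = (1 + -4) in 6))); E=∅; A=∅; R=∅⟩
step 1: ⟨C=(-3 * (let w = (1 + -4) in 6)); E=∅; A=∅; R=[app]⟩
step 2: ⟨C=-3; E=∅; A=∅; R=[mulR :: app]⟩
step 3: ⟨C=(let w = (1 + -4) in 6); E=∅; A=∅; R=[mulL(-3) :: app]⟩
step 4: ⟨C=(1 + -4); E=∅; A=∅; R=[let w :: mulL(-3) :: app]⟩
step 5: ⟨C=1; E=∅; A=∅; R=[addR :: let w :: mulL(-3) :: app]⟩
step 6: ⟨C=-4; E=∅; A=∅; R=[addL(1) :: let w :: mulL(-3) :: app]⟩
step 7: ⟨C=6; E={w↦-3}; A=∅; R=[mulL(-3) :: app]⟩
step 8: ⟨C=(λv. ((λz. ((λx. 0) (v + -4))) v)); E=∅; A=[-18]; R=∅⟩
step 9: ⟨C=((λz. ((λx. 0) (v + -4))) v); E={v↦-18}; A=∅; R=∅⟩
step 10: ⟨C=v; E={v↦-18}; A=∅; R=[app]⟩
step 11: ⟨C=(λz. ((λx. 0) (v + -4))); E={v↦-18}; A=[-18]; R=∅⟩
step 12: ⟨C=((λx. 0) (v + -4)); E={z↦-18, v↦-18}; A=∅; R=∅⟩
step 13: ⟨C=(v + -4); E={z↦-18, v↦-18}; A=∅; R=[app]⟩
step 14: ⟨C=v; E={z↦-18, v↦-18}; A=∅; R=[addR :: app]⟩
step 15: ⟨C=-4; E={z↦-18, v↦-18}; A=∅; R=[addL(-18) :: app]⟩
step 16: ⟨C=(λx. 0); E={z↦-18, v↦-18}; A=[-22]; R=∅⟩
step 17: ⟨C=0; E={x↦-22, z↦-18, v↦-18}; A=∅; R=∅⟩
→ final value 0

Answer: 0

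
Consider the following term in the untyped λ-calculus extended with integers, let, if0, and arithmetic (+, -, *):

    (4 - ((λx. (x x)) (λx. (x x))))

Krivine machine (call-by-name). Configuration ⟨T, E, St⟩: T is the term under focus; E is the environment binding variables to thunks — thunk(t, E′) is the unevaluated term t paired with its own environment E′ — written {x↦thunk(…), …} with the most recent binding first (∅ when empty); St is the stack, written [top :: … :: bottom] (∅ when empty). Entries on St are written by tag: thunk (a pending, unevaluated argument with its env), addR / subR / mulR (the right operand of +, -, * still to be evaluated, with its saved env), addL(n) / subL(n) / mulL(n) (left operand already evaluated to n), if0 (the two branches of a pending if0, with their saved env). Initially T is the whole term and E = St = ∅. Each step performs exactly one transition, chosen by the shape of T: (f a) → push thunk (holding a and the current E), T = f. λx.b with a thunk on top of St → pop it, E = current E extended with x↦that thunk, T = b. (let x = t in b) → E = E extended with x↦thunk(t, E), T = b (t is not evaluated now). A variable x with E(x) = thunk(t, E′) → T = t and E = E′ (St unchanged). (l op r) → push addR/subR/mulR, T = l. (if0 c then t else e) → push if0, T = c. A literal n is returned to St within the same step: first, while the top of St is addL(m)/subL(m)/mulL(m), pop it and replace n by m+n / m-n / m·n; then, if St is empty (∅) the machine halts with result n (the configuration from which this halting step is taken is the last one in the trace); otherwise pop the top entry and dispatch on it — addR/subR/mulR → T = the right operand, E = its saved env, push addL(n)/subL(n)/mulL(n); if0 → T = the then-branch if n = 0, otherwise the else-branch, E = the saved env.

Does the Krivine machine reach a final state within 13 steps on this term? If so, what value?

Answer: DIVERGES (no final state within 13 steps)

Execution trace:
0. <T=(4 - ((λx. (x x)) (λx. (x x)))), E=∅, St=∅>
1. <T=4, E=∅, St=[subR]>
2. <T=((λx. (x x)) (λx. (x x))), E=∅, St=[subL(4)]>
3. <T=(λx. (x x)), E=∅, St=[thunk :: subL(4)]>
4. <T=(x x), E={x↦thunk((λx. (x x)), ∅)}, St=[subL(4)]>
5. <T=x, E={x↦thunk((λx. (x x)), ∅)}, St=[thunk :: subL(4)]>
6. <T=(λx. (x x)), E=∅, St=[thunk :: subL(4)]>
7. <T=(x x), E={x↦thunk(x, {x↦thunk((λx. (x x)), ∅)})}, St=[subL(4)]>
8. <T=x, E={x↦thunk(x, {x↦thunk((λx. (x x)), ∅)})}, St=[thunk :: subL(4)]>
9. <T=x, E={x↦thunk((λx. (x x)), ∅)}, St=[thunk :: subL(4)]>
10. <T=(λx. (x x)), E=∅, St=[thunk :: subL(4)]>
11. <T=(x x), E={x↦thunk(x, {x↦thunk(x, {x↦thunk((λx. (x x)), ∅)})})}, St=[subL(4)]>
12. <T=x, E={x↦thunk(x, {x↦thunk(x, {x↦thunk((λx. (x x)), ∅)})})}, St=[thunk :: subL(4)]>
13. <T=x, E={x↦thunk(x, {x↦thunk((λx. (x x)), ∅)})}, St=[thunk :: subL(4)]>
→ 13 transitions taken and the configuration is still not final: no result within 13 steps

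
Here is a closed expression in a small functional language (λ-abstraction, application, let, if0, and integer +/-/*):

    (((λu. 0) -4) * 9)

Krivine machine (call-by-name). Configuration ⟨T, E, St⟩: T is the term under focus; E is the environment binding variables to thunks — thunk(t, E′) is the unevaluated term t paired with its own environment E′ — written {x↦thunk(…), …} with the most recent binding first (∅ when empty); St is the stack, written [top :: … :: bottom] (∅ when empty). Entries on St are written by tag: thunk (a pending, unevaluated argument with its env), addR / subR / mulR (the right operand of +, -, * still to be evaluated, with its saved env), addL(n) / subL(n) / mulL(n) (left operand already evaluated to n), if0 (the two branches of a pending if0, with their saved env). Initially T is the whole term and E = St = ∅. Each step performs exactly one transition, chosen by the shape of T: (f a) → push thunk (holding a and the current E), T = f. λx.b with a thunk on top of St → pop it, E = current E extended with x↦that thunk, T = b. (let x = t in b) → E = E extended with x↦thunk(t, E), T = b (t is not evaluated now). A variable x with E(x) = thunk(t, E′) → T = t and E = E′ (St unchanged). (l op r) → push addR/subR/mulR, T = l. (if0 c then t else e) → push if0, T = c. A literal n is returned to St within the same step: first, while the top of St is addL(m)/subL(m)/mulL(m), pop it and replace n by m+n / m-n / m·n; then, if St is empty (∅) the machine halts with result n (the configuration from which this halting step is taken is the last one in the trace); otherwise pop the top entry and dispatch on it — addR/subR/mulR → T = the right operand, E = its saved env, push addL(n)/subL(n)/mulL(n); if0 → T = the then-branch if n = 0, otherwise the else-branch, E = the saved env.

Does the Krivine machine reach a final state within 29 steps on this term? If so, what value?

step 0: <T=(((λu. 0) -4) * 9), E=∅, St=∅>
step 1: <T=((λu. 0) -4), E=∅, St=[mulR]>
step 2: <T=(λu. 0), E=∅, St=[thunk :: mulR]>
step 3: <T=0, E={u↦thunk(-4, ∅)}, St=[mulR]>
step 4: <T=9, E=∅, St=[mulL(0)]>
→ final value 0

Answer: 0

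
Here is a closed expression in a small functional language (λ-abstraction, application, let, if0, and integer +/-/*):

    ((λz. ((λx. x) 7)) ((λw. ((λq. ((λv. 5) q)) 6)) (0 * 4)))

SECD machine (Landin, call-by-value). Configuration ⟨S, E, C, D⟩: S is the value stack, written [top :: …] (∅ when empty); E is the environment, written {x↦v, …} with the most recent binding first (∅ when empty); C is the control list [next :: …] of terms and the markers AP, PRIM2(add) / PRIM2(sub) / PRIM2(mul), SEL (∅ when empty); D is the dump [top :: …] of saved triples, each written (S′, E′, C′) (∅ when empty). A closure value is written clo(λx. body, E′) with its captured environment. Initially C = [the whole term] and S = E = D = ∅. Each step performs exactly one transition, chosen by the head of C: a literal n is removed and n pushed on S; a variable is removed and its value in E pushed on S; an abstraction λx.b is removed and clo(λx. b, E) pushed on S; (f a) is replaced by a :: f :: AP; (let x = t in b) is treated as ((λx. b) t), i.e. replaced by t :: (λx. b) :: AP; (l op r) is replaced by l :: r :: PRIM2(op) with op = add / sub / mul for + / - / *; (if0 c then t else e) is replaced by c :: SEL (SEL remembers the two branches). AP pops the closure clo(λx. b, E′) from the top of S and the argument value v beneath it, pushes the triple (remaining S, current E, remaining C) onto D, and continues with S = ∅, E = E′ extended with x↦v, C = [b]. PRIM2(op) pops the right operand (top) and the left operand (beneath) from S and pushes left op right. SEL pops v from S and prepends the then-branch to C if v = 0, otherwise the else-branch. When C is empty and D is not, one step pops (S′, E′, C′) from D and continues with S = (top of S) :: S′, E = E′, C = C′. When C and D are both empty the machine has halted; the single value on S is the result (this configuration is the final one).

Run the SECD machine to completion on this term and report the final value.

step 0: [S=∅ | E=∅ | C=[((λz. ((λx. x) 7)) ((λw. ((λq. ((λv. 5) q)) 6)) (0 * 4)))] | D=∅]
step 1: [S=∅ | E=∅ | C=[((λw. ((λq. ((λv. 5) q)) 6)) (0 * 4)) :: (λz. ((λx. x) 7)) :: AP] | D=∅]
step 2: [S=∅ | E=∅ | C=[(0 * 4) :: (λw. ((λq. ((λv. 5) q)) 6)) :: AP :: (λz. ((λx. x) 7)) :: AP] | D=∅]
step 3: [S=∅ | E=∅ | C=[0 :: 4 :: PRIM2(mul) :: (λw. ((λq. ((λv. 5) q)) 6)) :: AP :: (λz. ((λx. x) 7)) :: AP] | D=∅]
step 4: [S=[0] | E=∅ | C=[4 :: PRIM2(mul) :: (λw. ((λq. ((λv. 5) q)) 6)) :: AP :: (λz. ((λx. x) 7)) :: AP] | D=∅]
step 5: [S=[4 :: 0] | E=∅ | C=[PRIM2(mul) :: (λw. ((λq. ((λv. 5) q)) 6)) :: AP :: (λz. ((λx. x) 7)) :: AP] | D=∅]
step 6: [S=[0] | E=∅ | C=[(λw. ((λq. ((λv. 5) q)) 6)) :: AP :: (λz. ((λx. x) 7)) :: AP] | D=∅]
step 7: [S=[clo(λw. ((λq. ((λv. 5) q)) 6), ∅) :: 0] | E=∅ | C=[AP :: (λz. ((λx. x) 7)) :: AP] | D=∅]
step 8: [S=∅ | E={w↦0} | C=[((λq. ((λv. 5) q)) 6)] | D=[(∅, ∅, [(λz. ((λx. x) 7)) :: AP])]]
step 9: [S=∅ | E={w↦0} | C=[6 :: (λq. ((λv. 5) q)) :: AP] | D=[(∅, ∅, [(λz. ((λx. x) 7)) :: AP])]]
step 10: [S=[6] | E={w↦0} | C=[(λq. ((λv. 5) q)) :: AP] | D=[(∅, ∅, [(λz. ((λx. x) 7)) :: AP])]]
step 11: [S=[clo(λq. ((λv. 5) q), {w↦0}) :: 6] | E={w↦0} | C=[AP] | D=[(∅, ∅, [(λz. ((λx. x) 7)) :: AP])]]
step 12: [S=∅ | E={q↦6, w↦0} | C=[((λv. 5) q)] | D=[(∅, {w↦0}, ∅) :: (∅, ∅, [(λz. ((λx. x) 7)) :: AP])]]
step 13: [S=∅ | E={q↦6, w↦0} | C=[q :: (λv. 5) :: AP] | D=[(∅, {w↦0}, ∅) :: (∅, ∅, [(λz. ((λx. x) 7)) :: AP])]]
step 14: [S=[6] | E={q↦6, w↦0} | C=[(λv. 5) :: AP] | D=[(∅, {w↦0}, ∅) :: (∅, ∅, [(λz. ((λx. x) 7)) :: AP])]]
step 15: [S=[clo(λv. 5, {q↦6, w↦0}) :: 6] | E={q↦6, w↦0} | C=[AP] | D=[(∅, {w↦0}, ∅) :: (∅, ∅, [(λz. ((λx. x) 7)) :: AP])]]
step 16: [S=∅ | E={v↦6, q↦6, w↦0} | C=[5] | D=[(∅, {q↦6, w↦0}, ∅) :: (∅, {w↦0}, ∅) :: (∅, ∅, [(λz. ((λx. x) 7)) :: AP])]]
step 17: [S=[5] | E={v↦6, q↦6, w↦0} | C=∅ | D=[(∅, {q↦6, w↦0}, ∅) :: (∅, {w↦0}, ∅) :: (∅, ∅, [(λz. ((λx. x) 7)) :: AP])]]
step 18: [S=[5] | E={q↦6, w↦0} | C=∅ | D=[(∅, {w↦0}, ∅) :: (∅, ∅, [(λz. ((λx. x) 7)) :: AP])]]
step 19: [S=[5] | E={w↦0} | C=∅ | D=[(∅, ∅, [(λz. ((λx. x) 7)) :: AP])]]
step 20: [S=[5] | E=∅ | C=[(λz. ((λx. x) 7)) :: AP] | D=∅]
step 21: [S=[clo(λz. ((λx. x) 7), ∅) :: 5] | E=∅ | C=[AP] | D=∅]
step 22: [S=∅ | E={z↦5} | C=[((λx. x) 7)] | D=[(∅, ∅, ∅)]]
step 23: [S=∅ | E={z↦5} | C=[7 :: (λx. x) :: AP] | D=[(∅, ∅, ∅)]]
step 24: [S=[7] | E={z↦5} | C=[(λx. x) :: AP] | D=[(∅, ∅, ∅)]]
step 25: [S=[clo(λx. x, {z↦5}) :: 7] | E={z↦5} | C=[AP] | D=[(∅, ∅, ∅)]]
step 26: [S=∅ | E={x↦7, z↦5} | C=[x] | D=[(∅, {z↦5}, ∅) :: (∅, ∅, ∅)]]
step 27: [S=[7] | E={x↦7, z↦5} | C=∅ | D=[(∅, {z↦5}, ∅) :: (∅, ∅, ∅)]]
step 28: [S=[7] | E={z↦5} | C=∅ | D=[(∅, ∅, ∅)]]
step 29: [S=[7] | E=∅ | C=∅ | D=∅]
→ final value 7

Answer: 7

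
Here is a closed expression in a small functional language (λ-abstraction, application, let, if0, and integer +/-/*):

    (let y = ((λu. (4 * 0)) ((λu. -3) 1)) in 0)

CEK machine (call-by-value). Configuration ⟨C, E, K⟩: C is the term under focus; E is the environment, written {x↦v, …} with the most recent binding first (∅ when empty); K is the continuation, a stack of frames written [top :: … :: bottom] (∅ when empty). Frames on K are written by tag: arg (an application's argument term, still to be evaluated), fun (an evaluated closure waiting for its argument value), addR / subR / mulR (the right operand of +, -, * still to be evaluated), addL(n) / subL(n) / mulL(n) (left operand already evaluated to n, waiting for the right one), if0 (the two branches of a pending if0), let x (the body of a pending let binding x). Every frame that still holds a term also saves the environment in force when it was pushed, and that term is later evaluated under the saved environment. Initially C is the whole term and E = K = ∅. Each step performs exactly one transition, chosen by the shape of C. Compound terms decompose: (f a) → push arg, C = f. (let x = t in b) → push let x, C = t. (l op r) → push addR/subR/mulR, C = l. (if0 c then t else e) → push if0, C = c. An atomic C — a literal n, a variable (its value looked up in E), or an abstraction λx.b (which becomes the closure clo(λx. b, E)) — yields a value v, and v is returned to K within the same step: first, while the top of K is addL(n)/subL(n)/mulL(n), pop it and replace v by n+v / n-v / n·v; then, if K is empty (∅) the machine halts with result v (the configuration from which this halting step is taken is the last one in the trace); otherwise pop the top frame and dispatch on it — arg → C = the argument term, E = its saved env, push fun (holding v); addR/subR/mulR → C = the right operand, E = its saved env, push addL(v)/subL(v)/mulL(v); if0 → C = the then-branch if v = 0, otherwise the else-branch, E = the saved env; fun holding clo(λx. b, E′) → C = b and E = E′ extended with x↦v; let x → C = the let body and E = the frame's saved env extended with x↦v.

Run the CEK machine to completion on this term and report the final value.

Answer: 0

Derivation:
0. ⟨C=(let y = ((λu. (4 * 0)) ((λu. -3) 1)) in 0); E=∅; K=∅⟩
1. ⟨C=((λu. (4 * 0)) ((λu. -3) 1)); E=∅; K=[let y]⟩
2. ⟨C=(λu. (4 * 0)); E=∅; K=[arg :: let y]⟩
3. ⟨C=((λu. -3) 1); E=∅; K=[fun :: let y]⟩
4. ⟨C=(λu. -3); E=∅; K=[arg :: fun :: let y]⟩
5. ⟨C=1; E=∅; K=[fun :: fun :: let y]⟩
6. ⟨C=-3; E={u↦1}; K=[fun :: let y]⟩
7. ⟨C=(4 * 0); E={u↦-3}; K=[let y]⟩
8. ⟨C=4; E={u↦-3}; K=[mulR :: let y]⟩
9. ⟨C=0; E={u↦-3}; K=[mulL(4) :: let y]⟩
10. ⟨C=0; E={y↦0}; K=∅⟩
→ final value 0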